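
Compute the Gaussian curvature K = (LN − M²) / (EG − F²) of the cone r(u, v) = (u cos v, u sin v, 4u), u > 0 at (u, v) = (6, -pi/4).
K = 0

Coefficients of the first fundamental form: E = 17, F = 0, G = u^2.
Coefficients of the second fundamental form: L = 0, M = 0, N = 4*sqrt(17)*u^2/(17*Abs(u)).
Assemble K = (LN − M²)/(EG − F²) = 0. At (u, v) = (6, -pi/4): K = 0.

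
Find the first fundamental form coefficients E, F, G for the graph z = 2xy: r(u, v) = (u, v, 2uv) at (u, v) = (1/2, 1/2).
E = 2;  F = 1;  G = 2

Partials: r_u = (1, 0, 2*v), r_v = (0, 1, 2*u). As functions of (u, v):
  E = r_u · r_u = 4*v^2 + 1,
  F = r_u · r_v = 4*u*v,
  G = r_v · r_v = 4*u^2 + 1.
Evaluating at (u, v) = (1/2, 1/2): E = 2, F = 1, G = 2.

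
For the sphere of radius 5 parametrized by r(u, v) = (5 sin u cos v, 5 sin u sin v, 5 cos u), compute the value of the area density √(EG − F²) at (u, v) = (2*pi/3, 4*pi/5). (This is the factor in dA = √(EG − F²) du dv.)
√(EG − F²)|_{(2*pi/3, 4*pi/5)} = 25*sqrt(3)/2

E = 25, F = 0, G = 25*sin(u)^2, so EG − F² = 625*sin(u)^2. Taking the positive square root: √(EG − F²) = 25*Abs(sin(u)). At (u, v) = (2*pi/3, 4*pi/5): 25*sqrt(3)/2.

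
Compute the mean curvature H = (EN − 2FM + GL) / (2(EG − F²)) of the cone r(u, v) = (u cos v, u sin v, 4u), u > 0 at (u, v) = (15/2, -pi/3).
H = 4*sqrt(17)/255

With E = 17, F = 0, G = u^2, L = 0, M = 0, N = 4*sqrt(17)*u^2/(17*Abs(u)), assemble
  H = (EN − 2FM + GL) / (2(EG − F²)) = 2*sqrt(17)/(17*Abs(u)).
At (u, v) = (15/2, -pi/3): H = 4*sqrt(17)/255.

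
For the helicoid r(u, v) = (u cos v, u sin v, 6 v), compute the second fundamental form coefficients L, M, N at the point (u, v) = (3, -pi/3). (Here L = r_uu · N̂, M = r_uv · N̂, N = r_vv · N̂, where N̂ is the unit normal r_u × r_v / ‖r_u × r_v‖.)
L = 0;  M = -2*sqrt(5)/5;  N = 0

Compute the unit normal N̂(u, v) = (6*sin(v)/sqrt(u^2 + 36), -6*cos(v)/sqrt(u^2 + 36), u/sqrt(u^2 + 36)), and the second partials r_uu, r_uv, r_vv. Take dot products:
  L(u, v) = r_uu · N̂ = 0,
  M(u, v) = r_uv · N̂ = -6/sqrt(u^2 + 36),
  N(u, v) = r_vv · N̂ = 0.
Evaluating at (u, v) = (3, -pi/3):
  L = 0, M = -2*sqrt(5)/5, N = 0.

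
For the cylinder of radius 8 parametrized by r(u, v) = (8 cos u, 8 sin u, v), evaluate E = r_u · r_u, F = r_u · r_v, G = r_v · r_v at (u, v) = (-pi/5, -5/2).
E = 64;  F = 0;  G = 1

Partials: r_u = (-8*sin(u), 8*cos(u), 0), r_v = (0, 0, 1). As functions of (u, v):
  E = r_u · r_u = 64,
  F = r_u · r_v = 0,
  G = r_v · r_v = 1.
Evaluating at (u, v) = (-pi/5, -5/2): E = 64, F = 0, G = 1.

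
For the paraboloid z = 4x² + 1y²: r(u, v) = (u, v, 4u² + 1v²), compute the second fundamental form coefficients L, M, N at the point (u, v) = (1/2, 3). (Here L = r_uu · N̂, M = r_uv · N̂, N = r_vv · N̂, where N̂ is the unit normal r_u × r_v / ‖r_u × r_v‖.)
L = 8*sqrt(53)/53;  M = 0;  N = 2*sqrt(53)/53

Compute the unit normal N̂(u, v) = (-8*u/sqrt(64*u^2 + 4*v^2 + 1), -2*v/sqrt(64*u^2 + 4*v^2 + 1), 1/sqrt(64*u^2 + 4*v^2 + 1)), and the second partials r_uu, r_uv, r_vv. Take dot products:
  L(u, v) = r_uu · N̂ = 8/sqrt(64*u^2 + 4*v^2 + 1),
  M(u, v) = r_uv · N̂ = 0,
  N(u, v) = r_vv · N̂ = 2/sqrt(64*u^2 + 4*v^2 + 1).
Evaluating at (u, v) = (1/2, 3):
  L = 8*sqrt(53)/53, M = 0, N = 2*sqrt(53)/53.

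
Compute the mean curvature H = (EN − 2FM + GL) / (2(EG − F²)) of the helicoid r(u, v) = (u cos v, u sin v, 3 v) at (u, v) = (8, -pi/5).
H = 0

With E = 1, F = 0, G = u^2 + 9, L = 0, M = -3/sqrt(u^2 + 9), N = 0, assemble
  H = (EN − 2FM + GL) / (2(EG − F²)) = 0.
At (u, v) = (8, -pi/5): H = 0.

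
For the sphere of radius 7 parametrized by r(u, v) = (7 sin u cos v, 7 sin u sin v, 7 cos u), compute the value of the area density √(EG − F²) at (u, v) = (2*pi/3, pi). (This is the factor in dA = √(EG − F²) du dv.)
√(EG − F²)|_{(2*pi/3, pi)} = 49*sqrt(3)/2

E = 49, F = 0, G = 49*sin(u)^2, so EG − F² = 2401*sin(u)^2. Taking the positive square root: √(EG − F²) = 49*Abs(sin(u)). At (u, v) = (2*pi/3, pi): 49*sqrt(3)/2.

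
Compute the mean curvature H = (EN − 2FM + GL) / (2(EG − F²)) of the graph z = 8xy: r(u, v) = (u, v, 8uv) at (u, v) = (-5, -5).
H = -12800*sqrt(3201)/10246401

With E = 64*v^2 + 1, F = 64*u*v, G = 64*u^2 + 1, L = 0, M = 8/sqrt(64*u^2 + 64*v^2 + 1), N = 0, assemble
  H = (EN − 2FM + GL) / (2(EG − F²)) = -512*u*v/(64*u^2 + 64*v^2 + 1)^(3/2).
At (u, v) = (-5, -5): H = -12800*sqrt(3201)/10246401.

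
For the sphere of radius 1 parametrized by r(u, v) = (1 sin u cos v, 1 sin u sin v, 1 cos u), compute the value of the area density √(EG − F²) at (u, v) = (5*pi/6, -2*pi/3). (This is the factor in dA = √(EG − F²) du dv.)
√(EG − F²)|_{(5*pi/6, -2*pi/3)} = 1/2

E = 1, F = 0, G = sin(u)^2, so EG − F² = sin(u)^2. Taking the positive square root: √(EG − F²) = Abs(sin(u)). At (u, v) = (5*pi/6, -2*pi/3): 1/2.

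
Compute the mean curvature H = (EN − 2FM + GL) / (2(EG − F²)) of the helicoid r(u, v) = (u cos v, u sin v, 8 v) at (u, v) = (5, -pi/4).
H = 0

With E = 1, F = 0, G = u^2 + 64, L = 0, M = -8/sqrt(u^2 + 64), N = 0, assemble
  H = (EN − 2FM + GL) / (2(EG − F²)) = 0.
At (u, v) = (5, -pi/4): H = 0.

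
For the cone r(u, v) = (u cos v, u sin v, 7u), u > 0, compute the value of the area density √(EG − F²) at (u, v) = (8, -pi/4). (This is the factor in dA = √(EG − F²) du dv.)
√(EG − F²)|_{(8, -pi/4)} = 40*sqrt(2)

E = 50, F = 0, G = u^2, so EG − F² = 50*u^2. Taking the positive square root: √(EG − F²) = 5*sqrt(2)*Abs(u). At (u, v) = (8, -pi/4): 40*sqrt(2).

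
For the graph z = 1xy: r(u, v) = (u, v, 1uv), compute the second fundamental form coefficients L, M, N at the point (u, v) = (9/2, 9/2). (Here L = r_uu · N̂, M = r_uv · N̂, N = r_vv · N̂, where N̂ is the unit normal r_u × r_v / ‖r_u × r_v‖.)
L = 0;  M = sqrt(166)/83;  N = 0

Compute the unit normal N̂(u, v) = (-v/sqrt(u^2 + v^2 + 1), -u/sqrt(u^2 + v^2 + 1), 1/sqrt(u^2 + v^2 + 1)), and the second partials r_uu, r_uv, r_vv. Take dot products:
  L(u, v) = r_uu · N̂ = 0,
  M(u, v) = r_uv · N̂ = 1/sqrt(u^2 + v^2 + 1),
  N(u, v) = r_vv · N̂ = 0.
Evaluating at (u, v) = (9/2, 9/2):
  L = 0, M = sqrt(166)/83, N = 0.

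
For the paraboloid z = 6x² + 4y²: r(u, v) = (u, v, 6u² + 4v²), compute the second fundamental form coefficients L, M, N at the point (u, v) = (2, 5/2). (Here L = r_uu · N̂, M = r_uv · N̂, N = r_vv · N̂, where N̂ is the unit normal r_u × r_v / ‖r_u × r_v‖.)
L = 12*sqrt(977)/977;  M = 0;  N = 8*sqrt(977)/977

Compute the unit normal N̂(u, v) = (-12*u/sqrt(144*u^2 + 64*v^2 + 1), -8*v/sqrt(144*u^2 + 64*v^2 + 1), 1/sqrt(144*u^2 + 64*v^2 + 1)), and the second partials r_uu, r_uv, r_vv. Take dot products:
  L(u, v) = r_uu · N̂ = 12/sqrt(144*u^2 + 64*v^2 + 1),
  M(u, v) = r_uv · N̂ = 0,
  N(u, v) = r_vv · N̂ = 8/sqrt(144*u^2 + 64*v^2 + 1).
Evaluating at (u, v) = (2, 5/2):
  L = 12*sqrt(977)/977, M = 0, N = 8*sqrt(977)/977.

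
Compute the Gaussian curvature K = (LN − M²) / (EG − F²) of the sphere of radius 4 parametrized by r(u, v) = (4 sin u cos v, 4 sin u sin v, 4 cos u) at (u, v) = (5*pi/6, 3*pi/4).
K = 1/16

Coefficients of the first fundamental form: E = 16, F = 0, G = 16*sin(u)^2.
Coefficients of the second fundamental form: L = -4*sin(u)/Abs(sin(u)), M = 0, N = -4*sin(u)^3/Abs(sin(u)).
Assemble K = (LN − M²)/(EG − F²) = 1/16. At (u, v) = (5*pi/6, 3*pi/4): K = 1/16.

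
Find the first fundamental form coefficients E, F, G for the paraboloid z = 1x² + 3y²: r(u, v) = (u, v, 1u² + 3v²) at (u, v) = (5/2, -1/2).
E = 26;  F = -15;  G = 10

Partials: r_u = (1, 0, 2*u), r_v = (0, 1, 6*v). As functions of (u, v):
  E = r_u · r_u = 4*u^2 + 1,
  F = r_u · r_v = 12*u*v,
  G = r_v · r_v = 36*v^2 + 1.
Evaluating at (u, v) = (5/2, -1/2): E = 26, F = -15, G = 10.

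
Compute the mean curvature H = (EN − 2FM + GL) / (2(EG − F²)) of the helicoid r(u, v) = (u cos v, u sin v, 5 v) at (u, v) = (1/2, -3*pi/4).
H = 0

With E = 1, F = 0, G = u^2 + 25, L = 0, M = -5/sqrt(u^2 + 25), N = 0, assemble
  H = (EN − 2FM + GL) / (2(EG − F²)) = 0.
At (u, v) = (1/2, -3*pi/4): H = 0.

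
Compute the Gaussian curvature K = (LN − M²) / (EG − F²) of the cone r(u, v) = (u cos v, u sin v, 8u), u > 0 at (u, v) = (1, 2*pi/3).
K = 0

Coefficients of the first fundamental form: E = 65, F = 0, G = u^2.
Coefficients of the second fundamental form: L = 0, M = 0, N = 8*sqrt(65)*u^2/(65*Abs(u)).
Assemble K = (LN − M²)/(EG − F²) = 0. At (u, v) = (1, 2*pi/3): K = 0.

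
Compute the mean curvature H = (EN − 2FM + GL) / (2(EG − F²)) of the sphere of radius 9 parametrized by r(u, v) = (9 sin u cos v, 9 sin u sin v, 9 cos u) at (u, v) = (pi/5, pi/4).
H = -1/9

With E = 81, F = 0, G = 81*sin(u)^2, L = -9*sin(u)/Abs(sin(u)), M = 0, N = -9*sin(u)^3/Abs(sin(u)), assemble
  H = (EN − 2FM + GL) / (2(EG − F²)) = -sin(u)/(9*Abs(sin(u))).
At (u, v) = (pi/5, pi/4): H = -1/9.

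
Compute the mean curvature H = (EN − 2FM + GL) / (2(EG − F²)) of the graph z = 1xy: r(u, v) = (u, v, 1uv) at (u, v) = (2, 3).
H = -3*sqrt(14)/98

With E = v^2 + 1, F = u*v, G = u^2 + 1, L = 0, M = 1/sqrt(u^2 + v^2 + 1), N = 0, assemble
  H = (EN − 2FM + GL) / (2(EG − F²)) = -u*v/(u^2 + v^2 + 1)^(3/2).
At (u, v) = (2, 3): H = -3*sqrt(14)/98.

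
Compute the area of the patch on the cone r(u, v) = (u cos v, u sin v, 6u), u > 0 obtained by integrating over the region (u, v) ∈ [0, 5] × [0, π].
Area = 25*sqrt(37)*pi/2

Area = ∫∫ √(EG − F²) du dv with √(EG − F²) = sqrt(37)*Abs(u). Integrating over [0, 5] × [0, π] gives 25*sqrt(37)*pi/2.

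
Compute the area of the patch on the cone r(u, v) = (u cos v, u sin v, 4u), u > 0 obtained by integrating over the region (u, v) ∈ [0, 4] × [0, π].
Area = 8*sqrt(17)*pi

Area = ∫∫ √(EG − F²) du dv with √(EG − F²) = sqrt(17)*Abs(u). Integrating over [0, 4] × [0, π] gives 8*sqrt(17)*pi.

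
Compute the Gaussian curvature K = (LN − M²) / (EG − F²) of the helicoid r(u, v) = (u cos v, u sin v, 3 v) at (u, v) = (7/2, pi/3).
K = -144/7225

Coefficients of the first fundamental form: E = 1, F = 0, G = u^2 + 9.
Coefficients of the second fundamental form: L = 0, M = -3/sqrt(u^2 + 9), N = 0.
Assemble K = (LN − M²)/(EG − F²) = -9/(u^2 + 9)^2. At (u, v) = (7/2, pi/3): K = -144/7225.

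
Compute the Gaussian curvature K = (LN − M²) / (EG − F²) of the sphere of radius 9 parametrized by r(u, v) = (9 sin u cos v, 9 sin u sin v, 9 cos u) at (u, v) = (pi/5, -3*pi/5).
K = 1/81

Coefficients of the first fundamental form: E = 81, F = 0, G = 81*sin(u)^2.
Coefficients of the second fundamental form: L = -9*sin(u)/Abs(sin(u)), M = 0, N = -9*sin(u)^3/Abs(sin(u)).
Assemble K = (LN − M²)/(EG − F²) = 1/81. At (u, v) = (pi/5, -3*pi/5): K = 1/81.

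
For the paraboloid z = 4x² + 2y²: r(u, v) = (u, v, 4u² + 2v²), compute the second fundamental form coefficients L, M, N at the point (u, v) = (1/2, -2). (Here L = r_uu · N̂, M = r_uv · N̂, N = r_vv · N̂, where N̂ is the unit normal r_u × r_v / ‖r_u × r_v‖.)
L = 8/9;  M = 0;  N = 4/9

Compute the unit normal N̂(u, v) = (-8*u/sqrt(64*u^2 + 16*v^2 + 1), -4*v/sqrt(64*u^2 + 16*v^2 + 1), 1/sqrt(64*u^2 + 16*v^2 + 1)), and the second partials r_uu, r_uv, r_vv. Take dot products:
  L(u, v) = r_uu · N̂ = 8/sqrt(64*u^2 + 16*v^2 + 1),
  M(u, v) = r_uv · N̂ = 0,
  N(u, v) = r_vv · N̂ = 4/sqrt(64*u^2 + 16*v^2 + 1).
Evaluating at (u, v) = (1/2, -2):
  L = 8/9, M = 0, N = 4/9.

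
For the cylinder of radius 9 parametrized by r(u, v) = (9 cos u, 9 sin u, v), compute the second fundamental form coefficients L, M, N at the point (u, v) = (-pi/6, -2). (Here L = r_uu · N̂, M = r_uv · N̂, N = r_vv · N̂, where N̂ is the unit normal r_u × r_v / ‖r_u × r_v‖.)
L = -9;  M = 0;  N = 0

Compute the unit normal N̂(u, v) = (cos(u), sin(u), 0), and the second partials r_uu, r_uv, r_vv. Take dot products:
  L(u, v) = r_uu · N̂ = -9,
  M(u, v) = r_uv · N̂ = 0,
  N(u, v) = r_vv · N̂ = 0.
Evaluating at (u, v) = (-pi/6, -2):
  L = -9, M = 0, N = 0.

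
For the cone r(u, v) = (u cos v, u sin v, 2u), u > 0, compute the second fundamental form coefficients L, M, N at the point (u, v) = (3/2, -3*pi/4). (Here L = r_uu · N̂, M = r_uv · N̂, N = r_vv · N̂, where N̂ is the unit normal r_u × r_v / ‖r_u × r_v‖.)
L = 0;  M = 0;  N = 3*sqrt(5)/5

Compute the unit normal N̂(u, v) = (-2*sqrt(5)*u*cos(v)/(5*Abs(u)), -2*sqrt(5)*u*sin(v)/(5*Abs(u)), sqrt(5)*u/(5*Abs(u))), and the second partials r_uu, r_uv, r_vv. Take dot products:
  L(u, v) = r_uu · N̂ = 0,
  M(u, v) = r_uv · N̂ = 0,
  N(u, v) = r_vv · N̂ = 2*sqrt(5)*u^2/(5*Abs(u)).
Evaluating at (u, v) = (3/2, -3*pi/4):
  L = 0, M = 0, N = 3*sqrt(5)/5.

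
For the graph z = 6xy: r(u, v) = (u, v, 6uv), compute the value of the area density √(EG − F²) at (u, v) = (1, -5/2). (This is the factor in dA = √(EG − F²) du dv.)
√(EG − F²)|_{(1, -5/2)} = sqrt(262)

E = 36*v^2 + 1, F = 36*u*v, G = 36*u^2 + 1, so EG − F² = 36*u^2 + 36*v^2 + 1. Taking the positive square root: √(EG − F²) = sqrt(36*u^2 + 36*v^2 + 1). At (u, v) = (1, -5/2): sqrt(262).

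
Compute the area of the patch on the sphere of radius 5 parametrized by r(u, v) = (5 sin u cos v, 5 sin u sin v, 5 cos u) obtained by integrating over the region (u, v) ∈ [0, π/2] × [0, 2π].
Area = 50*pi

Area = ∫∫ √(EG − F²) du dv with √(EG − F²) = 25*Abs(sin(u)). Integrating over [0, π/2] × [0, 2π] gives 50*pi.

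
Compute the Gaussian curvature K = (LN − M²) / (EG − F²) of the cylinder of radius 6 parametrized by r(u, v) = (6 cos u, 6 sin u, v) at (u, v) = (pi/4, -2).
K = 0

Coefficients of the first fundamental form: E = 36, F = 0, G = 1.
Coefficients of the second fundamental form: L = -6, M = 0, N = 0.
Assemble K = (LN − M²)/(EG − F²) = 0. At (u, v) = (pi/4, -2): K = 0.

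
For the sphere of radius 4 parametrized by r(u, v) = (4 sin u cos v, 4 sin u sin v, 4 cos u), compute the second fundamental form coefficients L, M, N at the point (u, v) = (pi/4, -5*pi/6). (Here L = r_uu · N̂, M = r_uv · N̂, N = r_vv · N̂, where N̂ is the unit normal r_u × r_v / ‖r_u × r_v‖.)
L = -4;  M = 0;  N = -2

Compute the unit normal N̂(u, v) = (sin(u)^2*cos(v)/Abs(sin(u)), sin(u)^2*sin(v)/Abs(sin(u)), sin(2*u)/(2*Abs(sin(u)))), and the second partials r_uu, r_uv, r_vv. Take dot products:
  L(u, v) = r_uu · N̂ = -4*sin(u)/Abs(sin(u)),
  M(u, v) = r_uv · N̂ = 0,
  N(u, v) = r_vv · N̂ = -4*sin(u)^3/Abs(sin(u)).
Evaluating at (u, v) = (pi/4, -5*pi/6):
  L = -4, M = 0, N = -2.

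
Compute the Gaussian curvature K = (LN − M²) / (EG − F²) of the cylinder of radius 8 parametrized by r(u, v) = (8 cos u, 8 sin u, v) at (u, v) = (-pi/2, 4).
K = 0

Coefficients of the first fundamental form: E = 64, F = 0, G = 1.
Coefficients of the second fundamental form: L = -8, M = 0, N = 0.
Assemble K = (LN − M²)/(EG − F²) = 0. At (u, v) = (-pi/2, 4): K = 0.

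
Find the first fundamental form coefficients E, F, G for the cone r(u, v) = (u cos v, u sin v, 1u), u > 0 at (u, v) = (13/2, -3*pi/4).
E = 2;  F = 0;  G = 169/4

Partials: r_u = (cos(v), sin(v), 1), r_v = (-u*sin(v), u*cos(v), 0). As functions of (u, v):
  E = r_u · r_u = 2,
  F = r_u · r_v = 0,
  G = r_v · r_v = u^2.
Evaluating at (u, v) = (13/2, -3*pi/4): E = 2, F = 0, G = 169/4.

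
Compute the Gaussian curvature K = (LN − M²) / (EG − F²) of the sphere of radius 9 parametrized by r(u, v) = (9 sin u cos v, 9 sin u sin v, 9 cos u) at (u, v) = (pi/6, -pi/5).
K = 1/81

Coefficients of the first fundamental form: E = 81, F = 0, G = 81*sin(u)^2.
Coefficients of the second fundamental form: L = -9*sin(u)/Abs(sin(u)), M = 0, N = -9*sin(u)^3/Abs(sin(u)).
Assemble K = (LN − M²)/(EG − F²) = 1/81. At (u, v) = (pi/6, -pi/5): K = 1/81.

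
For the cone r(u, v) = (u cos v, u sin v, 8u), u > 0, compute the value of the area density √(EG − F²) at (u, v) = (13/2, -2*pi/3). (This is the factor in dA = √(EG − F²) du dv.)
√(EG − F²)|_{(13/2, -2*pi/3)} = 13*sqrt(65)/2

E = 65, F = 0, G = u^2, so EG − F² = 65*u^2. Taking the positive square root: √(EG − F²) = sqrt(65)*Abs(u). At (u, v) = (13/2, -2*pi/3): 13*sqrt(65)/2.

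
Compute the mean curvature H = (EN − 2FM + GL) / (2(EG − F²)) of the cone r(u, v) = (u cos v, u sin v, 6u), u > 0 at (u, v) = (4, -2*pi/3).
H = 3*sqrt(37)/148

With E = 37, F = 0, G = u^2, L = 0, M = 0, N = 6*sqrt(37)*u^2/(37*Abs(u)), assemble
  H = (EN − 2FM + GL) / (2(EG − F²)) = 3*sqrt(37)/(37*Abs(u)).
At (u, v) = (4, -2*pi/3): H = 3*sqrt(37)/148.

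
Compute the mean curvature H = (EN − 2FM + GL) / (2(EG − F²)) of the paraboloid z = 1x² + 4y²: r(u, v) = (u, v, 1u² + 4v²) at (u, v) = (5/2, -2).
H = 361*sqrt(282)/79524

With E = 4*u^2 + 1, F = 16*u*v, G = 64*v^2 + 1, L = 2/sqrt(4*u^2 + 64*v^2 + 1), M = 0, N = 8/sqrt(4*u^2 + 64*v^2 + 1), assemble
  H = (EN − 2FM + GL) / (2(EG − F²)) = (16*u^2 + 64*v^2 + 5)/(4*u^2 + 64*v^2 + 1)^(3/2).
At (u, v) = (5/2, -2): H = 361*sqrt(282)/79524.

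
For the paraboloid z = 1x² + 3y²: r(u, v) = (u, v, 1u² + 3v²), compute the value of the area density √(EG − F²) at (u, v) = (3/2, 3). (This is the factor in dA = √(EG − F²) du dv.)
√(EG − F²)|_{(3/2, 3)} = sqrt(334)

E = 4*u^2 + 1, F = 12*u*v, G = 36*v^2 + 1, so EG − F² = 4*u^2 + 36*v^2 + 1. Taking the positive square root: √(EG − F²) = sqrt(4*u^2 + 36*v^2 + 1). At (u, v) = (3/2, 3): sqrt(334).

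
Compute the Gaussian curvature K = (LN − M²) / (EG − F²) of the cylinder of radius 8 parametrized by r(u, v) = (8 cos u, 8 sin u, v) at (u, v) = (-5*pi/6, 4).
K = 0

Coefficients of the first fundamental form: E = 64, F = 0, G = 1.
Coefficients of the second fundamental form: L = -8, M = 0, N = 0.
Assemble K = (LN − M²)/(EG − F²) = 0. At (u, v) = (-5*pi/6, 4): K = 0.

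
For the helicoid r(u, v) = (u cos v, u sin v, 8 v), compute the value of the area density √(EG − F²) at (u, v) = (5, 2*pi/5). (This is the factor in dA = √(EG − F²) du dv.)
√(EG − F²)|_{(5, 2*pi/5)} = sqrt(89)

E = 1, F = 0, G = u^2 + 64, so EG − F² = u^2 + 64. Taking the positive square root: √(EG − F²) = sqrt(u^2 + 64). At (u, v) = (5, 2*pi/5): sqrt(89).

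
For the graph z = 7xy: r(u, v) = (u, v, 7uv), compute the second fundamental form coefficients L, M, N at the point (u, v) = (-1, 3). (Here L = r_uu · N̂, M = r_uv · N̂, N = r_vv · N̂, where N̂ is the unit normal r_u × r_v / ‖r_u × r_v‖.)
L = 0;  M = 7*sqrt(491)/491;  N = 0

Compute the unit normal N̂(u, v) = (-7*v/sqrt(49*u^2 + 49*v^2 + 1), -7*u/sqrt(49*u^2 + 49*v^2 + 1), 1/sqrt(49*u^2 + 49*v^2 + 1)), and the second partials r_uu, r_uv, r_vv. Take dot products:
  L(u, v) = r_uu · N̂ = 0,
  M(u, v) = r_uv · N̂ = 7/sqrt(49*u^2 + 49*v^2 + 1),
  N(u, v) = r_vv · N̂ = 0.
Evaluating at (u, v) = (-1, 3):
  L = 0, M = 7*sqrt(491)/491, N = 0.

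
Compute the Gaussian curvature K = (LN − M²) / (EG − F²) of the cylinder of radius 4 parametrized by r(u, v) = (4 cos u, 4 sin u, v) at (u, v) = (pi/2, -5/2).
K = 0

Coefficients of the first fundamental form: E = 16, F = 0, G = 1.
Coefficients of the second fundamental form: L = -4, M = 0, N = 0.
Assemble K = (LN − M²)/(EG − F²) = 0. At (u, v) = (pi/2, -5/2): K = 0.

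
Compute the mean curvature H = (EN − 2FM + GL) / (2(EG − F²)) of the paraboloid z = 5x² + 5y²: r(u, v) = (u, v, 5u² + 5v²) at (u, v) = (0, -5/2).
H = 3135*sqrt(626)/391876

With E = 100*u^2 + 1, F = 100*u*v, G = 100*v^2 + 1, L = 10/sqrt(100*u^2 + 100*v^2 + 1), M = 0, N = 10/sqrt(100*u^2 + 100*v^2 + 1), assemble
  H = (EN − 2FM + GL) / (2(EG − F²)) = 10*(50*u^2 + 50*v^2 + 1)/(100*u^2 + 100*v^2 + 1)^(3/2).
At (u, v) = (0, -5/2): H = 3135*sqrt(626)/391876.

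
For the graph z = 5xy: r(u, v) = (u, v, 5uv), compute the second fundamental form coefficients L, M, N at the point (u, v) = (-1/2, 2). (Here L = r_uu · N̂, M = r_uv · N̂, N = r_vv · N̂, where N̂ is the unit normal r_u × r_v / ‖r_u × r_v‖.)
L = 0;  M = 10*sqrt(429)/429;  N = 0

Compute the unit normal N̂(u, v) = (-5*v/sqrt(25*u^2 + 25*v^2 + 1), -5*u/sqrt(25*u^2 + 25*v^2 + 1), 1/sqrt(25*u^2 + 25*v^2 + 1)), and the second partials r_uu, r_uv, r_vv. Take dot products:
  L(u, v) = r_uu · N̂ = 0,
  M(u, v) = r_uv · N̂ = 5/sqrt(25*u^2 + 25*v^2 + 1),
  N(u, v) = r_vv · N̂ = 0.
Evaluating at (u, v) = (-1/2, 2):
  L = 0, M = 10*sqrt(429)/429, N = 0.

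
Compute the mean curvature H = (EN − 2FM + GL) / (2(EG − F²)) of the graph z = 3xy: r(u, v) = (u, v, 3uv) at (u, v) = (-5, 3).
H = 405*sqrt(307)/94249

With E = 9*v^2 + 1, F = 9*u*v, G = 9*u^2 + 1, L = 0, M = 3/sqrt(9*u^2 + 9*v^2 + 1), N = 0, assemble
  H = (EN − 2FM + GL) / (2(EG − F²)) = -27*u*v/(9*u^2 + 9*v^2 + 1)^(3/2).
At (u, v) = (-5, 3): H = 405*sqrt(307)/94249.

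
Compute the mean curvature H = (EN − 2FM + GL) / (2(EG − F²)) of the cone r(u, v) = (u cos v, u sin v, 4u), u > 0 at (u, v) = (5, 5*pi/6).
H = 2*sqrt(17)/85

With E = 17, F = 0, G = u^2, L = 0, M = 0, N = 4*sqrt(17)*u^2/(17*Abs(u)), assemble
  H = (EN − 2FM + GL) / (2(EG − F²)) = 2*sqrt(17)/(17*Abs(u)).
At (u, v) = (5, 5*pi/6): H = 2*sqrt(17)/85.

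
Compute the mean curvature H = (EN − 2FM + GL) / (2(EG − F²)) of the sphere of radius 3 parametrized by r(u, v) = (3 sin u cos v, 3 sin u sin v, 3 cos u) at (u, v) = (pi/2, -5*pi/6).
H = -1/3

With E = 9, F = 0, G = 9*sin(u)^2, L = -3*sin(u)/Abs(sin(u)), M = 0, N = -3*sin(u)^3/Abs(sin(u)), assemble
  H = (EN − 2FM + GL) / (2(EG − F²)) = -sin(u)/(3*Abs(sin(u))).
At (u, v) = (pi/2, -5*pi/6): H = -1/3.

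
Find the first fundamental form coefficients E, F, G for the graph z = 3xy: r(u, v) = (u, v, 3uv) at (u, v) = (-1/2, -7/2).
E = 445/4;  F = 63/4;  G = 13/4

Partials: r_u = (1, 0, 3*v), r_v = (0, 1, 3*u). As functions of (u, v):
  E = r_u · r_u = 9*v^2 + 1,
  F = r_u · r_v = 9*u*v,
  G = r_v · r_v = 9*u^2 + 1.
Evaluating at (u, v) = (-1/2, -7/2): E = 445/4, F = 63/4, G = 13/4.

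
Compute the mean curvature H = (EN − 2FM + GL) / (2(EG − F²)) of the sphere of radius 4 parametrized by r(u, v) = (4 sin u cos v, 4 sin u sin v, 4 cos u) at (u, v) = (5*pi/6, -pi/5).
H = -1/4

With E = 16, F = 0, G = 16*sin(u)^2, L = -4*sin(u)/Abs(sin(u)), M = 0, N = -4*sin(u)^3/Abs(sin(u)), assemble
  H = (EN − 2FM + GL) / (2(EG − F²)) = -sin(u)/(4*Abs(sin(u))).
At (u, v) = (5*pi/6, -pi/5): H = -1/4.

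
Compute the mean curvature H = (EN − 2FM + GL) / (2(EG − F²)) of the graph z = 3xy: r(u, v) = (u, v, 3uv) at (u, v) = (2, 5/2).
H = -1080*sqrt(373)/139129

With E = 9*v^2 + 1, F = 9*u*v, G = 9*u^2 + 1, L = 0, M = 3/sqrt(9*u^2 + 9*v^2 + 1), N = 0, assemble
  H = (EN − 2FM + GL) / (2(EG − F²)) = -27*u*v/(9*u^2 + 9*v^2 + 1)^(3/2).
At (u, v) = (2, 5/2): H = -1080*sqrt(373)/139129.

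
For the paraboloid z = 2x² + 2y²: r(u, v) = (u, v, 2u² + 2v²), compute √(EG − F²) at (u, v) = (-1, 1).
√(EG − F²)|_{(-1, 1)} = sqrt(33)

E = 16*u^2 + 1, F = 16*u*v, G = 16*v^2 + 1; EG − F² = 16*u^2 + 16*v^2 + 1; √(EG − F²) = sqrt(16*u^2 + 16*v^2 + 1). At the given point: sqrt(33).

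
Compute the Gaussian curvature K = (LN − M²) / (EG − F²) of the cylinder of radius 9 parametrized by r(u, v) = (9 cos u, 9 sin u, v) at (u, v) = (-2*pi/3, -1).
K = 0

Coefficients of the first fundamental form: E = 81, F = 0, G = 1.
Coefficients of the second fundamental form: L = -9, M = 0, N = 0.
Assemble K = (LN − M²)/(EG − F²) = 0. At (u, v) = (-2*pi/3, -1): K = 0.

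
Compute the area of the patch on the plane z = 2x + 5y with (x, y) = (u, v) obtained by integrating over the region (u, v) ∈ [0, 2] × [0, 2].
Area = 4*sqrt(30)

Area = ∫∫ √(EG − F²) du dv with √(EG − F²) = sqrt(30). Integrating over [0, 2] × [0, 2] gives 4*sqrt(30).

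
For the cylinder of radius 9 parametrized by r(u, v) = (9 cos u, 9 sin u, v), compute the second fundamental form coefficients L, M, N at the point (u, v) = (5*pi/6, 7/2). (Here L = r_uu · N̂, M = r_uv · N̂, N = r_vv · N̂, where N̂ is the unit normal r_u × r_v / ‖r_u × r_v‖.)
L = -9;  M = 0;  N = 0

Compute the unit normal N̂(u, v) = (cos(u), sin(u), 0), and the second partials r_uu, r_uv, r_vv. Take dot products:
  L(u, v) = r_uu · N̂ = -9,
  M(u, v) = r_uv · N̂ = 0,
  N(u, v) = r_vv · N̂ = 0.
Evaluating at (u, v) = (5*pi/6, 7/2):
  L = -9, M = 0, N = 0.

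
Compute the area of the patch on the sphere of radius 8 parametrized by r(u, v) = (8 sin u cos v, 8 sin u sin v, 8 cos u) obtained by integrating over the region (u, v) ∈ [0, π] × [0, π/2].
Area = 64*pi

Area = ∫∫ √(EG − F²) du dv with √(EG − F²) = 64*Abs(sin(u)). Integrating over [0, π] × [0, π/2] gives 64*pi.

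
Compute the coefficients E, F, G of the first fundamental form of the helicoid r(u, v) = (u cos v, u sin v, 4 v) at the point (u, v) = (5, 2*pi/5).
E = 1;  F = 0;  G = 41

Partials: r_u = (cos(v), sin(v), 0), r_v = (-u*sin(v), u*cos(v), 4). As functions of (u, v):
  E = r_u · r_u = 1,
  F = r_u · r_v = 0,
  G = r_v · r_v = u^2 + 16.
Evaluating at (u, v) = (5, 2*pi/5): E = 1, F = 0, G = 41.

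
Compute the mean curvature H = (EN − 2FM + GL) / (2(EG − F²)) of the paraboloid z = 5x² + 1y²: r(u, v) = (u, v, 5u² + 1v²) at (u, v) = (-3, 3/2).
H = 951*sqrt(910)/828100

With E = 100*u^2 + 1, F = 20*u*v, G = 4*v^2 + 1, L = 10/sqrt(100*u^2 + 4*v^2 + 1), M = 0, N = 2/sqrt(100*u^2 + 4*v^2 + 1), assemble
  H = (EN − 2FM + GL) / (2(EG − F²)) = 2*(50*u^2 + 10*v^2 + 3)/(100*u^2 + 4*v^2 + 1)^(3/2).
At (u, v) = (-3, 3/2): H = 951*sqrt(910)/828100.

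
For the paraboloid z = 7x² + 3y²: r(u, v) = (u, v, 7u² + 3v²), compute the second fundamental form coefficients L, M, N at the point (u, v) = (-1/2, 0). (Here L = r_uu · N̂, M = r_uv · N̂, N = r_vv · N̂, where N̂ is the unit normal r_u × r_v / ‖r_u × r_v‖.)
L = 7*sqrt(2)/5;  M = 0;  N = 3*sqrt(2)/5

Compute the unit normal N̂(u, v) = (-14*u/sqrt(196*u^2 + 36*v^2 + 1), -6*v/sqrt(196*u^2 + 36*v^2 + 1), 1/sqrt(196*u^2 + 36*v^2 + 1)), and the second partials r_uu, r_uv, r_vv. Take dot products:
  L(u, v) = r_uu · N̂ = 14/sqrt(196*u^2 + 36*v^2 + 1),
  M(u, v) = r_uv · N̂ = 0,
  N(u, v) = r_vv · N̂ = 6/sqrt(196*u^2 + 36*v^2 + 1).
Evaluating at (u, v) = (-1/2, 0):
  L = 7*sqrt(2)/5, M = 0, N = 3*sqrt(2)/5.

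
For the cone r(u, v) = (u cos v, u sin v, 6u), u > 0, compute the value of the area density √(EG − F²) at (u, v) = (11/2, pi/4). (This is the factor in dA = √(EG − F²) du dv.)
√(EG − F²)|_{(11/2, pi/4)} = 11*sqrt(37)/2

E = 37, F = 0, G = u^2, so EG − F² = 37*u^2. Taking the positive square root: √(EG − F²) = sqrt(37)*Abs(u). At (u, v) = (11/2, pi/4): 11*sqrt(37)/2.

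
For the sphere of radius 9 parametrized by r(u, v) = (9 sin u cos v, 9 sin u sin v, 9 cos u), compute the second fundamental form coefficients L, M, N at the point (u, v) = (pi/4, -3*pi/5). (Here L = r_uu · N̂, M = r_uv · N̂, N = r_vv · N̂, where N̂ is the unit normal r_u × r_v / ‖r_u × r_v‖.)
L = -9;  M = 0;  N = -9/2

Compute the unit normal N̂(u, v) = (sin(u)^2*cos(v)/Abs(sin(u)), sin(u)^2*sin(v)/Abs(sin(u)), sin(2*u)/(2*Abs(sin(u)))), and the second partials r_uu, r_uv, r_vv. Take dot products:
  L(u, v) = r_uu · N̂ = -9*sin(u)/Abs(sin(u)),
  M(u, v) = r_uv · N̂ = 0,
  N(u, v) = r_vv · N̂ = -9*sin(u)^3/Abs(sin(u)).
Evaluating at (u, v) = (pi/4, -3*pi/5):
  L = -9, M = 0, N = -9/2.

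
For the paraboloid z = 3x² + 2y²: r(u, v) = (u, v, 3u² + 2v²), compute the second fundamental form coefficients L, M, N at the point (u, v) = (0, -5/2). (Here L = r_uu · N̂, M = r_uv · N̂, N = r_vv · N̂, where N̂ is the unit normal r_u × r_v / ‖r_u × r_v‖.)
L = 6*sqrt(101)/101;  M = 0;  N = 4*sqrt(101)/101

Compute the unit normal N̂(u, v) = (-6*u/sqrt(36*u^2 + 16*v^2 + 1), -4*v/sqrt(36*u^2 + 16*v^2 + 1), 1/sqrt(36*u^2 + 16*v^2 + 1)), and the second partials r_uu, r_uv, r_vv. Take dot products:
  L(u, v) = r_uu · N̂ = 6/sqrt(36*u^2 + 16*v^2 + 1),
  M(u, v) = r_uv · N̂ = 0,
  N(u, v) = r_vv · N̂ = 4/sqrt(36*u^2 + 16*v^2 + 1).
Evaluating at (u, v) = (0, -5/2):
  L = 6*sqrt(101)/101, M = 0, N = 4*sqrt(101)/101.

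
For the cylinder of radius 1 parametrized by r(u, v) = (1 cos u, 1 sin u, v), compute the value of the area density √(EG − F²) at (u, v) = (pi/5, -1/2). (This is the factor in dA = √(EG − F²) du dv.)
√(EG − F²)|_{(pi/5, -1/2)} = 1

E = 1, F = 0, G = 1, so EG − F² = 1. Taking the positive square root: √(EG − F²) = 1. At (u, v) = (pi/5, -1/2): 1.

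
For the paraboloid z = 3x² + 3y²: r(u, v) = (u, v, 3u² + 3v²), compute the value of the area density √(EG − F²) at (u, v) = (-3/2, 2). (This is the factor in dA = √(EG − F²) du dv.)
√(EG − F²)|_{(-3/2, 2)} = sqrt(226)

E = 36*u^2 + 1, F = 36*u*v, G = 36*v^2 + 1, so EG − F² = 36*u^2 + 36*v^2 + 1. Taking the positive square root: √(EG − F²) = sqrt(36*u^2 + 36*v^2 + 1). At (u, v) = (-3/2, 2): sqrt(226).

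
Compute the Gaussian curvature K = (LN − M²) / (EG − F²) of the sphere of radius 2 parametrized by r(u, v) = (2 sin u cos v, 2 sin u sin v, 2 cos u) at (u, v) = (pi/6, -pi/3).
K = 1/4

Coefficients of the first fundamental form: E = 4, F = 0, G = 4*sin(u)^2.
Coefficients of the second fundamental form: L = -2*sin(u)/Abs(sin(u)), M = 0, N = -2*sin(u)^3/Abs(sin(u)).
Assemble K = (LN − M²)/(EG − F²) = 1/4. At (u, v) = (pi/6, -pi/3): K = 1/4.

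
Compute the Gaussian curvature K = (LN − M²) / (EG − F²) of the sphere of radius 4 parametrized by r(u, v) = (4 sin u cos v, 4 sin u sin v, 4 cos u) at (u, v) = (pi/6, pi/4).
K = 1/16

Coefficients of the first fundamental form: E = 16, F = 0, G = 16*sin(u)^2.
Coefficients of the second fundamental form: L = -4*sin(u)/Abs(sin(u)), M = 0, N = -4*sin(u)^3/Abs(sin(u)).
Assemble K = (LN − M²)/(EG − F²) = 1/16. At (u, v) = (pi/6, pi/4): K = 1/16.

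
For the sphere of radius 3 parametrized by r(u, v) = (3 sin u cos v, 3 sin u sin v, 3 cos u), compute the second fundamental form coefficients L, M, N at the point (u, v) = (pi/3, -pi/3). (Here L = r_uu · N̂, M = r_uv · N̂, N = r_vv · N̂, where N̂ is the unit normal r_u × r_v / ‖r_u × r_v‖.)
L = -3;  M = 0;  N = -9/4

Compute the unit normal N̂(u, v) = (sin(u)^2*cos(v)/Abs(sin(u)), sin(u)^2*sin(v)/Abs(sin(u)), sin(2*u)/(2*Abs(sin(u)))), and the second partials r_uu, r_uv, r_vv. Take dot products:
  L(u, v) = r_uu · N̂ = -3*sin(u)/Abs(sin(u)),
  M(u, v) = r_uv · N̂ = 0,
  N(u, v) = r_vv · N̂ = -3*sin(u)^3/Abs(sin(u)).
Evaluating at (u, v) = (pi/3, -pi/3):
  L = -3, M = 0, N = -9/4.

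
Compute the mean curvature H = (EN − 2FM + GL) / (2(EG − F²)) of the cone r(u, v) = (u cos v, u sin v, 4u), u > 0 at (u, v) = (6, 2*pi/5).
H = sqrt(17)/51

With E = 17, F = 0, G = u^2, L = 0, M = 0, N = 4*sqrt(17)*u^2/(17*Abs(u)), assemble
  H = (EN − 2FM + GL) / (2(EG − F²)) = 2*sqrt(17)/(17*Abs(u)).
At (u, v) = (6, 2*pi/5): H = sqrt(17)/51.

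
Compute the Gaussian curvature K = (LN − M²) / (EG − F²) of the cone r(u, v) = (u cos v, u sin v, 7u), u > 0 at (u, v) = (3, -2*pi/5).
K = 0

Coefficients of the first fundamental form: E = 50, F = 0, G = u^2.
Coefficients of the second fundamental form: L = 0, M = 0, N = 7*sqrt(2)*u^2/(10*Abs(u)).
Assemble K = (LN − M²)/(EG − F²) = 0. At (u, v) = (3, -2*pi/5): K = 0.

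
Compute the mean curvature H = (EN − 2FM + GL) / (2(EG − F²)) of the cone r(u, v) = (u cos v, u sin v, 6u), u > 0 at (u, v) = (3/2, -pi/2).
H = 2*sqrt(37)/37

With E = 37, F = 0, G = u^2, L = 0, M = 0, N = 6*sqrt(37)*u^2/(37*Abs(u)), assemble
  H = (EN − 2FM + GL) / (2(EG − F²)) = 3*sqrt(37)/(37*Abs(u)).
At (u, v) = (3/2, -pi/2): H = 2*sqrt(37)/37.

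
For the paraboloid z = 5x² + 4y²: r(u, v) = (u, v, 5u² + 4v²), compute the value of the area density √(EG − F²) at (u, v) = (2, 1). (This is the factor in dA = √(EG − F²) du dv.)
√(EG − F²)|_{(2, 1)} = sqrt(465)

E = 100*u^2 + 1, F = 80*u*v, G = 64*v^2 + 1, so EG − F² = 100*u^2 + 64*v^2 + 1. Taking the positive square root: √(EG − F²) = sqrt(100*u^2 + 64*v^2 + 1). At (u, v) = (2, 1): sqrt(465).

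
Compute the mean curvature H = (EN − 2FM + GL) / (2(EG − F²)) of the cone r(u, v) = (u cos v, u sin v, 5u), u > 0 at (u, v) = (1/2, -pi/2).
H = 5*sqrt(26)/26

With E = 26, F = 0, G = u^2, L = 0, M = 0, N = 5*sqrt(26)*u^2/(26*Abs(u)), assemble
  H = (EN − 2FM + GL) / (2(EG − F²)) = 5*sqrt(26)/(52*Abs(u)).
At (u, v) = (1/2, -pi/2): H = 5*sqrt(26)/26.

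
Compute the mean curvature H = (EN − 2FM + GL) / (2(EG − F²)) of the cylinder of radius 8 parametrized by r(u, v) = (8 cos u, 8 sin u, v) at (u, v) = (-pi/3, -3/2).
H = -1/16

With E = 64, F = 0, G = 1, L = -8, M = 0, N = 0, assemble
  H = (EN − 2FM + GL) / (2(EG − F²)) = -1/16.
At (u, v) = (-pi/3, -3/2): H = -1/16.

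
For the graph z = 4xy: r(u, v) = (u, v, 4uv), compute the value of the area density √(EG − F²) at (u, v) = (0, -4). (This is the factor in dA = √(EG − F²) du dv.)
√(EG − F²)|_{(0, -4)} = sqrt(257)

E = 16*v^2 + 1, F = 16*u*v, G = 16*u^2 + 1, so EG − F² = 16*u^2 + 16*v^2 + 1. Taking the positive square root: √(EG − F²) = sqrt(16*u^2 + 16*v^2 + 1). At (u, v) = (0, -4): sqrt(257).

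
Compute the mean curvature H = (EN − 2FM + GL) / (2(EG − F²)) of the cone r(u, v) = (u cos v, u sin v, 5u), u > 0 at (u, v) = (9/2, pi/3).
H = 5*sqrt(26)/234

With E = 26, F = 0, G = u^2, L = 0, M = 0, N = 5*sqrt(26)*u^2/(26*Abs(u)), assemble
  H = (EN − 2FM + GL) / (2(EG − F²)) = 5*sqrt(26)/(52*Abs(u)).
At (u, v) = (9/2, pi/3): H = 5*sqrt(26)/234.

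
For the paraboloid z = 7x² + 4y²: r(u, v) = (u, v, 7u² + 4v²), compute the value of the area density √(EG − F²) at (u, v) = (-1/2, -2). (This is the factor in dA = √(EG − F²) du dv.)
√(EG − F²)|_{(-1/2, -2)} = 3*sqrt(34)

E = 196*u^2 + 1, F = 112*u*v, G = 64*v^2 + 1, so EG − F² = 196*u^2 + 64*v^2 + 1. Taking the positive square root: √(EG − F²) = sqrt(196*u^2 + 64*v^2 + 1). At (u, v) = (-1/2, -2): 3*sqrt(34).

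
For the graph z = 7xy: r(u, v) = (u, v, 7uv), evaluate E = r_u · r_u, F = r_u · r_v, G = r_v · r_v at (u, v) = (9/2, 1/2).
E = 53/4;  F = 441/4;  G = 3973/4

Partials: r_u = (1, 0, 7*v), r_v = (0, 1, 7*u). As functions of (u, v):
  E = r_u · r_u = 49*v^2 + 1,
  F = r_u · r_v = 49*u*v,
  G = r_v · r_v = 49*u^2 + 1.
Evaluating at (u, v) = (9/2, 1/2): E = 53/4, F = 441/4, G = 3973/4.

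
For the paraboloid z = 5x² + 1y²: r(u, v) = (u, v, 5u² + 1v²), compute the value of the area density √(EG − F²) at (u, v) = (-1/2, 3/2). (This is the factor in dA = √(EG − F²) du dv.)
√(EG − F²)|_{(-1/2, 3/2)} = sqrt(35)

E = 100*u^2 + 1, F = 20*u*v, G = 4*v^2 + 1, so EG − F² = 100*u^2 + 4*v^2 + 1. Taking the positive square root: √(EG − F²) = sqrt(100*u^2 + 4*v^2 + 1). At (u, v) = (-1/2, 3/2): sqrt(35).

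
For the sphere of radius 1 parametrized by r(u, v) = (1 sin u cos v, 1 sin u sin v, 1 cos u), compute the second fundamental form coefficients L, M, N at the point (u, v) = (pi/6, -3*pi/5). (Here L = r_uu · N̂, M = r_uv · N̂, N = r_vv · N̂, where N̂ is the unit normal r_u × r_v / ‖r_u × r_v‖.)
L = -1;  M = 0;  N = -1/4

Compute the unit normal N̂(u, v) = (sin(u)^2*cos(v)/Abs(sin(u)), sin(u)^2*sin(v)/Abs(sin(u)), sin(2*u)/(2*Abs(sin(u)))), and the second partials r_uu, r_uv, r_vv. Take dot products:
  L(u, v) = r_uu · N̂ = -sin(u)/Abs(sin(u)),
  M(u, v) = r_uv · N̂ = 0,
  N(u, v) = r_vv · N̂ = -sin(u)^3/Abs(sin(u)).
Evaluating at (u, v) = (pi/6, -3*pi/5):
  L = -1, M = 0, N = -1/4.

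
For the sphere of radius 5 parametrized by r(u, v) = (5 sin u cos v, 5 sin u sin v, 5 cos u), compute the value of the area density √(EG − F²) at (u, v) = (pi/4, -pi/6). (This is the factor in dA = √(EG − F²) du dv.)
√(EG − F²)|_{(pi/4, -pi/6)} = 25*sqrt(2)/2

E = 25, F = 0, G = 25*sin(u)^2, so EG − F² = 625*sin(u)^2. Taking the positive square root: √(EG − F²) = 25*Abs(sin(u)). At (u, v) = (pi/4, -pi/6): 25*sqrt(2)/2.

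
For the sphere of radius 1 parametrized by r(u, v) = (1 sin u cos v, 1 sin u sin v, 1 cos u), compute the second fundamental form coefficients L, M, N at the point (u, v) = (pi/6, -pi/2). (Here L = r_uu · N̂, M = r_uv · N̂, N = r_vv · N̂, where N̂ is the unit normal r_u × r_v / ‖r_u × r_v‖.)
L = -1;  M = 0;  N = -1/4

Compute the unit normal N̂(u, v) = (sin(u)^2*cos(v)/Abs(sin(u)), sin(u)^2*sin(v)/Abs(sin(u)), sin(2*u)/(2*Abs(sin(u)))), and the second partials r_uu, r_uv, r_vv. Take dot products:
  L(u, v) = r_uu · N̂ = -sin(u)/Abs(sin(u)),
  M(u, v) = r_uv · N̂ = 0,
  N(u, v) = r_vv · N̂ = -sin(u)^3/Abs(sin(u)).
Evaluating at (u, v) = (pi/6, -pi/2):
  L = -1, M = 0, N = -1/4.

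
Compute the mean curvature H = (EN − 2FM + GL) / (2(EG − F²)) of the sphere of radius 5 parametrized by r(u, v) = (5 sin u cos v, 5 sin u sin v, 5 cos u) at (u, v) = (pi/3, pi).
H = -1/5

With E = 25, F = 0, G = 25*sin(u)^2, L = -5*sin(u)/Abs(sin(u)), M = 0, N = -5*sin(u)^3/Abs(sin(u)), assemble
  H = (EN − 2FM + GL) / (2(EG − F²)) = -sin(u)/(5*Abs(sin(u))).
At (u, v) = (pi/3, pi): H = -1/5.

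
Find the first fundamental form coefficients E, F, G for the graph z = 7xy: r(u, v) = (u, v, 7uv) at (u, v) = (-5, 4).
E = 785;  F = -980;  G = 1226

Partials: r_u = (1, 0, 7*v), r_v = (0, 1, 7*u). As functions of (u, v):
  E = r_u · r_u = 49*v^2 + 1,
  F = r_u · r_v = 49*u*v,
  G = r_v · r_v = 49*u^2 + 1.
Evaluating at (u, v) = (-5, 4): E = 785, F = -980, G = 1226.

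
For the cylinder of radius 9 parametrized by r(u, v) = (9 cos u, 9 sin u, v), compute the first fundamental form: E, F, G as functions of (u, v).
E = 81;  F = 0;  G = 1

Compute partials: r_u = (-9*sin(u), 9*cos(u), 0), r_v = (0, 0, 1). Then
  E = r_u · r_u = 81,
  F = r_u · r_v = 0,
  G = r_v · r_v = 1.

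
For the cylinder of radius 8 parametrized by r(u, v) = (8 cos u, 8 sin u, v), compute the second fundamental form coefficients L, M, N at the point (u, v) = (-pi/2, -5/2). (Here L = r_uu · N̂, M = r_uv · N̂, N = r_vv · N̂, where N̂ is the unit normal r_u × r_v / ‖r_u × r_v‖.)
L = -8;  M = 0;  N = 0

Compute the unit normal N̂(u, v) = (cos(u), sin(u), 0), and the second partials r_uu, r_uv, r_vv. Take dot products:
  L(u, v) = r_uu · N̂ = -8,
  M(u, v) = r_uv · N̂ = 0,
  N(u, v) = r_vv · N̂ = 0.
Evaluating at (u, v) = (-pi/2, -5/2):
  L = -8, M = 0, N = 0.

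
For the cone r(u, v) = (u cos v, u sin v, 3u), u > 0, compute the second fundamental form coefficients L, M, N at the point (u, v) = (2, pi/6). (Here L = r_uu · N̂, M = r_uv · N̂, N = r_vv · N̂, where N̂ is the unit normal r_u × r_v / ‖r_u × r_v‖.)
L = 0;  M = 0;  N = 3*sqrt(10)/5

Compute the unit normal N̂(u, v) = (-3*sqrt(10)*u*cos(v)/(10*Abs(u)), -3*sqrt(10)*u*sin(v)/(10*Abs(u)), sqrt(10)*u/(10*Abs(u))), and the second partials r_uu, r_uv, r_vv. Take dot products:
  L(u, v) = r_uu · N̂ = 0,
  M(u, v) = r_uv · N̂ = 0,
  N(u, v) = r_vv · N̂ = 3*sqrt(10)*u^2/(10*Abs(u)).
Evaluating at (u, v) = (2, pi/6):
  L = 0, M = 0, N = 3*sqrt(10)/5.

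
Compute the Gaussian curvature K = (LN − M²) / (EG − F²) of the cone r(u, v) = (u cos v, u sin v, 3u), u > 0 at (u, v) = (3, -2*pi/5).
K = 0

Coefficients of the first fundamental form: E = 10, F = 0, G = u^2.
Coefficients of the second fundamental form: L = 0, M = 0, N = 3*sqrt(10)*u^2/(10*Abs(u)).
Assemble K = (LN − M²)/(EG − F²) = 0. At (u, v) = (3, -2*pi/5): K = 0.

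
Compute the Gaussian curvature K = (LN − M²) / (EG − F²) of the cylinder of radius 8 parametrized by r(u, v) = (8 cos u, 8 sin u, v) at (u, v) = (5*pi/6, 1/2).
K = 0

Coefficients of the first fundamental form: E = 64, F = 0, G = 1.
Coefficients of the second fundamental form: L = -8, M = 0, N = 0.
Assemble K = (LN − M²)/(EG − F²) = 0. At (u, v) = (5*pi/6, 1/2): K = 0.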